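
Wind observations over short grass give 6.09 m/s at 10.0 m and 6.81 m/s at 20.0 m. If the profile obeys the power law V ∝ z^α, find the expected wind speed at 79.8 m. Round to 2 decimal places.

First find α: α = ln(V₂/V₁)/ln(z₂/z₁) = ln(6.81/6.09)/ln(20.0/10.0) = 0.11174/0.69315 = 0.1612
Extrapolate from 20.0 m to 79.8 m: V₃ = 6.81 × (79.8/20.0)^0.1612 = 6.81 × 1.2499 = 8.5120 m/s

8.51 m/s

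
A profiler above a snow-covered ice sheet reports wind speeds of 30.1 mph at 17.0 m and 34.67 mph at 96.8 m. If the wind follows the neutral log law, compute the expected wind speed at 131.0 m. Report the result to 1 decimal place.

35.5 mph

Log law: V ∝ ln(z/z₀). From the pair, with r = V₁/V₂ = 0.86819,
ln z₀ = (ln z₁ − r·ln z₂)/(1 − r) = (2.8332 − 0.86819×4.5726)/0.13181 = -8.6235 → z₀ = 0.0001798 m
V₃ = V₁ · ln(z₃/z₀)/ln(z₁/z₀) = 30.1 × 13.4986/11.4567 = 35.4649 mph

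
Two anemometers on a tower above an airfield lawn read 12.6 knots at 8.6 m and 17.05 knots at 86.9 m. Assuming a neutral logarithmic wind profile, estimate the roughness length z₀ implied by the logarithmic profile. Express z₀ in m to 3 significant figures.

z₀ ≈ 0.0123 m

Log law: V(z) ∝ ln(z/z₀). With r = V₁/V₂ = 12.6/17.05 = 0.73900,
r · ln(z₂/z₀) = ln(z₁/z₀) ⇒ ln z₀ = (ln z₁ − r·ln z₂)/(1 − r)
ln z₀ = (2.15176 − 0.73900×4.46476) / 0.26100 = -4.3974
z₀ = exp(-4.3974) = 0.01231 m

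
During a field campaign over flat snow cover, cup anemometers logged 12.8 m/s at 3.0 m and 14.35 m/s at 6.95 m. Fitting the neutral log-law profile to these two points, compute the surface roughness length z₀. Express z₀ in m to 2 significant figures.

z₀ ≈ 0.0029 m

Log law: V(z) ∝ ln(z/z₀). With r = V₁/V₂ = 12.8/14.35 = 0.89199,
r · ln(z₂/z₀) = ln(z₁/z₀) ⇒ ln z₀ = (ln z₁ − r·ln z₂)/(1 − r)
ln z₀ = (1.09861 − 0.89199×1.93874) / 0.10801 = -5.8392
z₀ = exp(-5.8392) = 0.002911 m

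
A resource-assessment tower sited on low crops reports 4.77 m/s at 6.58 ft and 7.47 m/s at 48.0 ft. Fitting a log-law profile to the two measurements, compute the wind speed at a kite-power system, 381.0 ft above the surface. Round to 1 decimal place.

Log law: V ∝ ln(z/z₀). From the pair, with r = V₁/V₂ = 0.63855,
ln z₀ = (ln z₁ − r·ln z₂)/(1 − r) = (1.8840 − 0.63855×3.8712)/0.36145 = -1.6266 → z₀ = 0.1966 ft
V₃ = V₁ · ln(z₃/z₀)/ln(z₁/z₀) = 4.77 × 7.5694/3.5107 = 10.2847 m/s

10.3 m/s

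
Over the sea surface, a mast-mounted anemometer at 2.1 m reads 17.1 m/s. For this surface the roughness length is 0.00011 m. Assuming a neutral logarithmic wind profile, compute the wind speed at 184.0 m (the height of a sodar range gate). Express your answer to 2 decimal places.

24.86 m/s

Log law: V(z) ∝ ln(z/z₀), so V₂/V₁ = ln(z₂/z₀) / ln(z₁/z₀).
ln(184.0/0.00011) = 14.3300, ln(2.1/0.00011) = 9.8570
V₂ = 17.1 × 14.3300/9.8570 = 17.1 × 1.4538 = 24.8598 m/s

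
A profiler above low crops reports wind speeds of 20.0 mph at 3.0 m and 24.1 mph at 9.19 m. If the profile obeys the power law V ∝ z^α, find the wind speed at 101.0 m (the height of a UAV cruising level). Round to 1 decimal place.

35.9 mph

First find α: α = ln(V₂/V₁)/ln(z₂/z₁) = ln(24.1/20.0)/ln(9.19/3.0) = 0.18648/1.11950 = 0.1666
Extrapolate from 9.19 m to 101.0 m: V₃ = 24.1 × (101.0/9.19)^0.1666 = 24.1 × 1.4907 = 35.9270 mph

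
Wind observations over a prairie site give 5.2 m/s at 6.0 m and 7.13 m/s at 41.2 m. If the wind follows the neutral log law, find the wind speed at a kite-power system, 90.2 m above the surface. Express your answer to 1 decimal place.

Log law: V ∝ ln(z/z₀). From the pair, with r = V₁/V₂ = 0.72931,
ln z₀ = (ln z₁ − r·ln z₂)/(1 − r) = (1.7918 − 0.72931×3.7184)/0.27069 = -3.3993 → z₀ = 0.03340 m
V₃ = V₁ · ln(z₃/z₀)/ln(z₁/z₀) = 5.2 × 7.9013/5.1911 = 7.9149 m/s

7.9 m/s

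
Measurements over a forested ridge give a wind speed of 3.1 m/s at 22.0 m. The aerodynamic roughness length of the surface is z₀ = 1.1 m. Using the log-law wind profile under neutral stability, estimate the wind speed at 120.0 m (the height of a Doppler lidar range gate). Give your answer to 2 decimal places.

Log law: V(z) ∝ ln(z/z₀), so V₂/V₁ = ln(z₂/z₀) / ln(z₁/z₀).
ln(120.0/1.1) = 4.6922, ln(22.0/1.1) = 2.9957
V₂ = 3.1 × 4.6922/2.9957 = 3.1 × 1.5663 = 4.8555 m/s

4.86 m/s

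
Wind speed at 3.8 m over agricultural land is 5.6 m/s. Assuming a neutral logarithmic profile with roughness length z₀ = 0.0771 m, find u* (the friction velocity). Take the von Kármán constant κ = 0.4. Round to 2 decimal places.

u* ≈ 0.57 m/s

Log law: V(z) = (u*/κ) · ln(z/z₀) ⇒ u* = κ · V / ln(z/z₀)
u* = 0.4 × 5.6 / ln(3.8/0.0771) = 0.4 × 5.6 / 3.8977
   = 2.2400 / 3.8977 = 0.5747 m/s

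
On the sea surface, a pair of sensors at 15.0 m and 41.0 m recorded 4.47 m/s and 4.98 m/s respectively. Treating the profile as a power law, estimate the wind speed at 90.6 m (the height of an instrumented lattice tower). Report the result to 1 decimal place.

5.4 m/s

First find α: α = ln(V₂/V₁)/ln(z₂/z₁) = ln(4.98/4.47)/ln(41.0/15.0) = 0.10804/1.00552 = 0.1074
Extrapolate from 41.0 m to 90.6 m: V₃ = 4.98 × (90.6/41.0)^0.1074 = 4.98 × 1.0889 = 5.4229 m/s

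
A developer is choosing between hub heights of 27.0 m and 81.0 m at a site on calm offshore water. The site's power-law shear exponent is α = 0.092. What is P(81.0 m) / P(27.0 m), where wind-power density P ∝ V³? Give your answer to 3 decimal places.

1.354

Speed ratio: V_B/V_A = (z_B/z_A)^α = (81.0/27.0)^0.092 = (3.0000)^0.092 = 1.10636
Power-density ratio: P_B/P_A = (V_B/V_A)³ = (1.10636)³ = 1.35421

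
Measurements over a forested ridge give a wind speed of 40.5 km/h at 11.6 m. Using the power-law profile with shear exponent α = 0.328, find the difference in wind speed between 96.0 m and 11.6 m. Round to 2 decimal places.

40.50 km/h

Power law: V₂ = V₁ · (z₂/z₁)^α = 40.5 × (8.2759)^0.328 = 81.0024 km/h
ΔV = 81.0024 − 40.5 = 40.5024 km/h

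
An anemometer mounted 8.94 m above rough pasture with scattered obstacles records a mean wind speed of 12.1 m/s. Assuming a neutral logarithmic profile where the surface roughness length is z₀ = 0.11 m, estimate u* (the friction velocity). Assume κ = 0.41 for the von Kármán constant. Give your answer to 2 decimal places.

u* ≈ 1.13 m/s

Log law: V(z) = (u*/κ) · ln(z/z₀) ⇒ u* = κ · V / ln(z/z₀)
u* = 0.41 × 12.1 / ln(8.94/0.11) = 0.41 × 12.1 / 4.3978
   = 4.9610 / 4.3978 = 1.1281 m/s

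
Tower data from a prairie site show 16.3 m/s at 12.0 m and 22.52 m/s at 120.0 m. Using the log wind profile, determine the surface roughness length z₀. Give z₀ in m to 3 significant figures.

z₀ ≈ 0.0287 m

Log law: V(z) ∝ ln(z/z₀). With r = V₁/V₂ = 16.3/22.52 = 0.72380,
r · ln(z₂/z₀) = ln(z₁/z₀) ⇒ ln z₀ = (ln z₁ − r·ln z₂)/(1 − r)
ln z₀ = (2.48491 − 0.72380×4.78749) / 0.27620 = -3.5492
z₀ = exp(-3.5492) = 0.02875 m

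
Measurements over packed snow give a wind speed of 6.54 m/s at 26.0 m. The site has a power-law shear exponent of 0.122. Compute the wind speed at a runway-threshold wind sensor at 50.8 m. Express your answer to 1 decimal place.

Power-law profile: V₂ = V₁ · (z₂/z₁)^α
V₂ = 6.54 × (50.8/26.0)^0.122 = 6.54 × (1.9538)^0.122
    = 6.54 × 1.0851 = 7.0969 m/s

7.1 m/s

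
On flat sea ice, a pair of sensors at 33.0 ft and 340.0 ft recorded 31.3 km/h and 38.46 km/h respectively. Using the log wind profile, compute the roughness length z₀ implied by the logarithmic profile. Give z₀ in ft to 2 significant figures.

Log law: V(z) ∝ ln(z/z₀). With r = V₁/V₂ = 31.3/38.46 = 0.81383,
r · ln(z₂/z₀) = ln(z₁/z₀) ⇒ ln z₀ = (ln z₁ − r·ln z₂)/(1 − r)
ln z₀ = (3.49651 − 0.81383×5.82895) / 0.18617 = -6.6998
z₀ = exp(-6.6998) = 0.001231 ft

z₀ ≈ 0.0012 ft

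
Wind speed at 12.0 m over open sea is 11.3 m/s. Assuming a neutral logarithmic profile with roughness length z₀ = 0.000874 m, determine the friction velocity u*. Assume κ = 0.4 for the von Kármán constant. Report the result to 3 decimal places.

Log law: V(z) = (u*/κ) · ln(z/z₀) ⇒ u* = κ · V / ln(z/z₀)
u* = 0.4 × 11.3 / ln(12.0/0.000874) = 0.4 × 11.3 / 9.5273
   = 4.5200 / 9.5273 = 0.4744 m/s

u* ≈ 0.474 m/s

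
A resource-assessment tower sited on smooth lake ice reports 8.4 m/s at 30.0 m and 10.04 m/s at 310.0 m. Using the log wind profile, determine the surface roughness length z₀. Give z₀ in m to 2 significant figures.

Log law: V(z) ∝ ln(z/z₀). With r = V₁/V₂ = 8.4/10.04 = 0.83665,
r · ln(z₂/z₀) = ln(z₁/z₀) ⇒ ln z₀ = (ln z₁ − r·ln z₂)/(1 − r)
ln z₀ = (3.40120 − 0.83665×5.73657) / 0.16335 = -8.5605
z₀ = exp(-8.5605) = 0.0001915 m

z₀ ≈ 0.00019 m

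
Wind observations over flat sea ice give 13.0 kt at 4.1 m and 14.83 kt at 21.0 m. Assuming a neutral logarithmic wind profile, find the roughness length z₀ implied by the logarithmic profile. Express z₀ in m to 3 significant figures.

z₀ ≈ 0.0000374 m

Log law: V(z) ∝ ln(z/z₀). With r = V₁/V₂ = 13.0/14.83 = 0.87660,
r · ln(z₂/z₀) = ln(z₁/z₀) ⇒ ln z₀ = (ln z₁ − r·ln z₂)/(1 − r)
ln z₀ = (1.41099 − 0.87660×3.04452) / 0.12340 = -10.1934
z₀ = exp(-10.1934) = 0.00003742 m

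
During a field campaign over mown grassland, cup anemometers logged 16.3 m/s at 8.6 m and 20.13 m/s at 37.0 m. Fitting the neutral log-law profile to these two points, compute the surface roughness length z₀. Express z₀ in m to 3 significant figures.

Log law: V(z) ∝ ln(z/z₀). With r = V₁/V₂ = 16.3/20.13 = 0.80974,
r · ln(z₂/z₀) = ln(z₁/z₀) ⇒ ln z₀ = (ln z₁ − r·ln z₂)/(1 − r)
ln z₀ = (2.15176 − 0.80974×3.61092) / 0.19026 = -4.0582
z₀ = exp(-4.0582) = 0.01728 m

z₀ ≈ 0.0173 m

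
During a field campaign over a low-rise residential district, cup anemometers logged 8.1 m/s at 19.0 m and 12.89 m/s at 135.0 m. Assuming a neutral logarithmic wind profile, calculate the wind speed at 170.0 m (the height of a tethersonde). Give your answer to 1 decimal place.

13.5 m/s

Log law: V ∝ ln(z/z₀). From the pair, with r = V₁/V₂ = 0.62839,
ln z₀ = (ln z₁ − r·ln z₂)/(1 − r) = (2.9444 − 0.62839×4.9053)/0.37161 = -0.3714 → z₀ = 0.6898 m
V₃ = V₁ · ln(z₃/z₀)/ln(z₁/z₀) = 8.1 × 5.5072/3.3158 = 13.4531 m/s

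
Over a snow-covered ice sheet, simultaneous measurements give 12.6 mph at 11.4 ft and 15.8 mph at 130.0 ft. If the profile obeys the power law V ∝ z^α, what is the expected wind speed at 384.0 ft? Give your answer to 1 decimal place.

17.5 mph

First find α: α = ln(V₂/V₁)/ln(z₂/z₁) = ln(15.8/12.6)/ln(130.0/11.4) = 0.22631/2.43392 = 0.0930
Extrapolate from 130.0 ft to 384.0 ft: V₃ = 15.8 × (384.0/130.0)^0.0930 = 15.8 × 1.1060 = 17.4741 mph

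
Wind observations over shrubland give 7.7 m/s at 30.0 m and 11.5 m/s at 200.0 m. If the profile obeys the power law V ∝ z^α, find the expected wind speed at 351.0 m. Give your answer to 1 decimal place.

First find α: α = ln(V₂/V₁)/ln(z₂/z₁) = ln(11.5/7.7)/ln(200.0/30.0) = 0.40113/1.89712 = 0.2114
Extrapolate from 200.0 m to 351.0 m: V₃ = 11.5 × (351.0/200.0)^0.2114 = 11.5 × 1.1263 = 12.9523 m/s

13.0 m/s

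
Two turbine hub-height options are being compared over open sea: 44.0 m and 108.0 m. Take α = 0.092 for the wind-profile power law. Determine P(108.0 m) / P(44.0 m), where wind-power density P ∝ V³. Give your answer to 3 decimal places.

1.281

Speed ratio: V_B/V_A = (z_B/z_A)^α = (108.0/44.0)^0.092 = (2.4545)^0.092 = 1.08612
Power-density ratio: P_B/P_A = (V_B/V_A)³ = (1.08612)³ = 1.28124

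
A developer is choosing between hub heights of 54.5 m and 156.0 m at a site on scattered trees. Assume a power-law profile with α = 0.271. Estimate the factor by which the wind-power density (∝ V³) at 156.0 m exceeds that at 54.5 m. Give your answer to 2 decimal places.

2.35

Speed ratio: V_B/V_A = (z_B/z_A)^α = (156.0/54.5)^0.271 = (2.8624)^0.271 = 1.32976
Power-density ratio: P_B/P_A = (V_B/V_A)³ = (1.32976)³ = 2.35136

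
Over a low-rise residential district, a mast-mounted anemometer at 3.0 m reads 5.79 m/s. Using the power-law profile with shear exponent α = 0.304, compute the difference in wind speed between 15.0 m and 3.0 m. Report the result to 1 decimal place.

3.7 m/s

Power law: V₂ = V₁ · (z₂/z₁)^α = 5.79 × (5.0000)^0.304 = 9.4442 m/s
ΔV = 9.4442 − 5.79 = 3.6542 m/s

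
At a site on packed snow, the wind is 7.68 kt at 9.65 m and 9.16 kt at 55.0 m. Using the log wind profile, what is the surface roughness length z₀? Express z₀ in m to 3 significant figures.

Log law: V(z) ∝ ln(z/z₀). With r = V₁/V₂ = 7.68/9.16 = 0.83843,
r · ln(z₂/z₀) = ln(z₁/z₀) ⇒ ln z₀ = (ln z₁ − r·ln z₂)/(1 − r)
ln z₀ = (2.26696 − 0.83843×4.00733) / 0.16157 = -6.7642
z₀ = exp(-6.7642) = 0.001154 m

z₀ ≈ 0.00115 m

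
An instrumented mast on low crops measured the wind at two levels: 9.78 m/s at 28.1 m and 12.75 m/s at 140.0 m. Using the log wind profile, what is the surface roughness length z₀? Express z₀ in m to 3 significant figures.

z₀ ≈ 0.142 m

Log law: V(z) ∝ ln(z/z₀). With r = V₁/V₂ = 9.78/12.75 = 0.76706,
r · ln(z₂/z₀) = ln(z₁/z₀) ⇒ ln z₀ = (ln z₁ − r·ln z₂)/(1 − r)
ln z₀ = (3.33577 − 0.76706×4.94164) / 0.23294 = -1.9523
z₀ = exp(-1.9523) = 0.1420 m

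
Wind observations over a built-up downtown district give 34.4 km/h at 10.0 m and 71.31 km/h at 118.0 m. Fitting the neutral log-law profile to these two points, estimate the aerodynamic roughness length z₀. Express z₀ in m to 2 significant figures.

z₀ ≈ 1.0 m

Log law: V(z) ∝ ln(z/z₀). With r = V₁/V₂ = 34.4/71.31 = 0.48240,
r · ln(z₂/z₀) = ln(z₁/z₀) ⇒ ln z₀ = (ln z₁ − r·ln z₂)/(1 − r)
ln z₀ = (2.30259 − 0.48240×4.77068) / 0.51760 = 0.0023
z₀ = exp(0.0023) = 1.002 m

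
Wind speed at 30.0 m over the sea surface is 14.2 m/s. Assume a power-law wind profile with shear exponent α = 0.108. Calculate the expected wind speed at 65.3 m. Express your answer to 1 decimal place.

Power-law profile: V₂ = V₁ · (z₂/z₁)^α
V₂ = 14.2 × (65.3/30.0)^0.108 = 14.2 × (2.1767)^0.108
    = 14.2 × 1.0876 = 15.4444 m/s

15.4 m/s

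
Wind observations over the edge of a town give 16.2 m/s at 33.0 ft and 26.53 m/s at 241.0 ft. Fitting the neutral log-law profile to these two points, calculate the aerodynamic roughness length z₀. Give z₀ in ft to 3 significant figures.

Log law: V(z) ∝ ln(z/z₀). With r = V₁/V₂ = 16.2/26.53 = 0.61063,
r · ln(z₂/z₀) = ln(z₁/z₀) ⇒ ln z₀ = (ln z₁ − r·ln z₂)/(1 − r)
ln z₀ = (3.49651 − 0.61063×5.48480) / 0.38937 = 0.3784
z₀ = exp(0.3784) = 1.460 ft

z₀ ≈ 1.46 ft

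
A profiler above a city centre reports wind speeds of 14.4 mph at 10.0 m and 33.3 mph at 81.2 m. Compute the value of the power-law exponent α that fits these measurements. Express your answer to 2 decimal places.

α ≈ 0.40

Power law: V₂/V₁ = (z₂/z₁)^α ⇒ α = ln(V₂/V₁) / ln(z₂/z₁)
α = ln(33.3/14.4) / ln(81.2/10.0) = ln(2.3125) / ln(8.1200)
  = 0.83833 / 2.09433 = 0.40029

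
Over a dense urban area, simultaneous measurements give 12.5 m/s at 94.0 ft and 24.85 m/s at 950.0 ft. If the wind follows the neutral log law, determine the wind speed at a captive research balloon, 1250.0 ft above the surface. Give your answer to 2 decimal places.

Log law: V ∝ ln(z/z₀). From the pair, with r = V₁/V₂ = 0.50302,
ln z₀ = (ln z₁ − r·ln z₂)/(1 − r) = (4.5433 − 0.50302×6.8565)/0.49698 = 2.2020 → z₀ = 9.043 ft
V₃ = V₁ · ln(z₃/z₀)/ln(z₁/z₀) = 12.5 × 4.9289/2.3413 = 26.3152 m/s

26.32 m/s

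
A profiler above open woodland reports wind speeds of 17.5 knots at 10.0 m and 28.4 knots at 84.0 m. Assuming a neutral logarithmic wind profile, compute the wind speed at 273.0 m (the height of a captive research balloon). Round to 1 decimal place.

Log law: V ∝ ln(z/z₀). From the pair, with r = V₁/V₂ = 0.61620,
ln z₀ = (ln z₁ − r·ln z₂)/(1 − r) = (2.3026 − 0.61620×4.4308)/0.38380 = -1.1143 → z₀ = 0.3281 m
V₃ = V₁ · ln(z₃/z₀)/ln(z₁/z₀) = 17.5 × 6.7238/3.4169 = 34.4366 knots

34.4 knots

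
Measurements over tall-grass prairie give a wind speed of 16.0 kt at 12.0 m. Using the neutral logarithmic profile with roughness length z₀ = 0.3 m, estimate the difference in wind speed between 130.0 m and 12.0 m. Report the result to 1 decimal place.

Log law: V₂ = V₁ · ln(z₂/z₀)/ln(z₁/z₀) = 16.0 × 6.0715/3.6889 = 26.3343 kt
ΔV = 26.3343 − 16.0 = 10.3343 kt

10.3 kt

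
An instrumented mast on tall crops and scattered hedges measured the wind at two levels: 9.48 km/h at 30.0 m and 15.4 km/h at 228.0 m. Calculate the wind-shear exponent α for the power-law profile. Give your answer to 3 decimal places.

Power law: V₂/V₁ = (z₂/z₁)^α ⇒ α = ln(V₂/V₁) / ln(z₂/z₁)
α = ln(15.4/9.48) / ln(228.0/30.0) = ln(1.6245) / ln(7.6000)
  = 0.48518 / 2.02815 = 0.23922

α ≈ 0.239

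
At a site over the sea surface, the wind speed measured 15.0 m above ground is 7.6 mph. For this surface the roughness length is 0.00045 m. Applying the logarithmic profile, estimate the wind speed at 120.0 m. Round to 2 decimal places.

9.12 mph

Log law: V(z) ∝ ln(z/z₀), so V₂/V₁ = ln(z₂/z₀) / ln(z₁/z₀).
ln(120.0/0.00045) = 12.4938, ln(15.0/0.00045) = 10.4143
V₂ = 7.6 × 12.4938/10.4143 = 7.6 × 1.1997 = 9.1175 mph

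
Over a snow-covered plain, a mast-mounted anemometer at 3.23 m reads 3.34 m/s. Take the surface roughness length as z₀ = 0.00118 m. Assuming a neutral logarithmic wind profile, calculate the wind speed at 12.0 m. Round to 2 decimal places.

Log law: V(z) ∝ ln(z/z₀), so V₂/V₁ = ln(z₂/z₀) / ln(z₁/z₀).
ln(12.0/0.00118) = 9.2271, ln(3.23/0.00118) = 7.9147
V₂ = 3.34 × 9.2271/7.9147 = 3.34 × 1.1658 = 3.8938 m/s

3.89 m/s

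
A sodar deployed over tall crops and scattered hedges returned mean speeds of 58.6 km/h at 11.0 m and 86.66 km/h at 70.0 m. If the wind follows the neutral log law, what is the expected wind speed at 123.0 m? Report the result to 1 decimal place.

Log law: V ∝ ln(z/z₀). From the pair, with r = V₁/V₂ = 0.67621,
ln z₀ = (ln z₁ − r·ln z₂)/(1 − r) = (2.3979 − 0.67621×4.2485)/0.32379 = -1.4669 → z₀ = 0.2306 m
V₃ = V₁ · ln(z₃/z₀)/ln(z₁/z₀) = 58.6 × 6.2790/3.8648 = 95.2070 km/h

95.2 km/h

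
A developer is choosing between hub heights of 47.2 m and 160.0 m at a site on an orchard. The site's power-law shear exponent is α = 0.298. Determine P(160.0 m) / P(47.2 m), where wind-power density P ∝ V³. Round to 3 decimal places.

Speed ratio: V_B/V_A = (z_B/z_A)^α = (160.0/47.2)^0.298 = (3.3898)^0.298 = 1.43878
Power-density ratio: P_B/P_A = (V_B/V_A)³ = (1.43878)³ = 2.97837

2.978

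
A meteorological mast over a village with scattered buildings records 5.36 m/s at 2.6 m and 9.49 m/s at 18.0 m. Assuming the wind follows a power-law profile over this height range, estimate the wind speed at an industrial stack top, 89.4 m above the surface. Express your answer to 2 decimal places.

15.23 m/s

First find α: α = ln(V₂/V₁)/ln(z₂/z₁) = ln(9.49/5.36)/ln(18.0/2.6) = 0.57127/1.93486 = 0.2953
Extrapolate from 18.0 m to 89.4 m: V₃ = 9.49 × (89.4/18.0)^0.2953 = 9.49 × 1.6052 = 15.2329 m/s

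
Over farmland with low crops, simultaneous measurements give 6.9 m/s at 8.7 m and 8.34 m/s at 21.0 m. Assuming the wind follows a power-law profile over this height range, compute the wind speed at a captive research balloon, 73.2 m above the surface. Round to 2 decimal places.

First find α: α = ln(V₂/V₁)/ln(z₂/z₁) = ln(8.34/6.9)/ln(21.0/8.7) = 0.18954/0.88120 = 0.2151
Extrapolate from 21.0 m to 73.2 m: V₃ = 8.34 × (73.2/21.0)^0.2151 = 8.34 × 1.3081 = 10.9096 m/s

10.91 m/s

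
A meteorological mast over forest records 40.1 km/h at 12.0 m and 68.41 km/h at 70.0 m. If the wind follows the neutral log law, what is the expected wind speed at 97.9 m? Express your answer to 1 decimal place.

Log law: V ∝ ln(z/z₀). From the pair, with r = V₁/V₂ = 0.58617,
ln z₀ = (ln z₁ − r·ln z₂)/(1 − r) = (2.4849 − 0.58617×4.2485)/0.41383 = -0.0131 → z₀ = 0.9869 m
V₃ = V₁ · ln(z₃/z₀)/ln(z₁/z₀) = 40.1 × 4.5971/2.4981 = 73.7948 km/h

73.8 km/h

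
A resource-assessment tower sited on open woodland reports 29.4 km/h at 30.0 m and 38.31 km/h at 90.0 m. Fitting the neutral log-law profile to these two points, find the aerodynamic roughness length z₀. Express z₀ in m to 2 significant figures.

Log law: V(z) ∝ ln(z/z₀). With r = V₁/V₂ = 29.4/38.31 = 0.76742,
r · ln(z₂/z₀) = ln(z₁/z₀) ⇒ ln z₀ = (ln z₁ − r·ln z₂)/(1 − r)
ln z₀ = (3.40120 − 0.76742×4.49981) / 0.23258 = -0.2239
z₀ = exp(-0.2239) = 0.7994 m

z₀ ≈ 0.80 m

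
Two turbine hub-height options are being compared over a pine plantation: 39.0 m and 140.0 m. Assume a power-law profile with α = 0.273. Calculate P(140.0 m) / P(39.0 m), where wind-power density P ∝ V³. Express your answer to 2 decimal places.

Speed ratio: V_B/V_A = (z_B/z_A)^α = (140.0/39.0)^0.273 = (3.5897)^0.273 = 1.41753
Power-density ratio: P_B/P_A = (V_B/V_A)³ = (1.41753)³ = 2.84837

2.85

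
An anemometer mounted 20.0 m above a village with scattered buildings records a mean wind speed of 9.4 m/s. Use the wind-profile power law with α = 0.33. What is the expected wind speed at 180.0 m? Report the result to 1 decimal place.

19.4 m/s

Power-law profile: V₂ = V₁ · (z₂/z₁)^α
V₂ = 9.4 × (180.0/20.0)^0.33 = 9.4 × (9.0000)^0.33
    = 9.4 × 2.0649 = 19.4101 m/s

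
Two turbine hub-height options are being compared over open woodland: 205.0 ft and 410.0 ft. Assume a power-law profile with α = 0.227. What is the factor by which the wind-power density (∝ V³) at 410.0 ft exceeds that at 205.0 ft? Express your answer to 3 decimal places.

1.603

Speed ratio: V_B/V_A = (z_B/z_A)^α = (410.0/205.0)^0.227 = (2.0000)^0.227 = 1.17040
Power-density ratio: P_B/P_A = (V_B/V_A)³ = (1.17040)³ = 1.60325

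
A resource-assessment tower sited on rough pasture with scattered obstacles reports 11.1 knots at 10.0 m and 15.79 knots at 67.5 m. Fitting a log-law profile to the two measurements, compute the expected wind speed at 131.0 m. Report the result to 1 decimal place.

17.4 knots

Log law: V ∝ ln(z/z₀). From the pair, with r = V₁/V₂ = 0.70298,
ln z₀ = (ln z₁ − r·ln z₂)/(1 − r) = (2.3026 − 0.70298×4.2121)/0.29702 = -2.2168 → z₀ = 0.1090 m
V₃ = V₁ · ln(z₃/z₀)/ln(z₁/z₀) = 11.1 × 7.0920/4.5194 = 17.4186 knots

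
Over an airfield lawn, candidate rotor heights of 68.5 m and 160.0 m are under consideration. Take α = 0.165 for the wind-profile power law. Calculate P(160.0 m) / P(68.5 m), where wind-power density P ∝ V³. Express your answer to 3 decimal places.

1.522

Speed ratio: V_B/V_A = (z_B/z_A)^α = (160.0/68.5)^0.165 = (2.3358)^0.165 = 1.15025
Power-density ratio: P_B/P_A = (V_B/V_A)³ = (1.15025)³ = 1.52185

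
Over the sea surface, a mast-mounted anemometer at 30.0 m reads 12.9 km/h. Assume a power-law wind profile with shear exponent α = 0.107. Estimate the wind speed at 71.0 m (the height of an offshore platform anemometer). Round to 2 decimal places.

Power-law profile: V₂ = V₁ · (z₂/z₁)^α
V₂ = 12.9 × (71.0/30.0)^0.107 = 12.9 × (2.3667)^0.107
    = 12.9 × 1.0966 = 14.1456 km/h

14.15 km/h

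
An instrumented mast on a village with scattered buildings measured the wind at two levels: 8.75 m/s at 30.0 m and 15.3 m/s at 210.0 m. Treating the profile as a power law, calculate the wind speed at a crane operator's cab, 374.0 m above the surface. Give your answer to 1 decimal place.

First find α: α = ln(V₂/V₁)/ln(z₂/z₁) = ln(15.3/8.75)/ln(210.0/30.0) = 0.55880/1.94591 = 0.2872
Extrapolate from 210.0 m to 374.0 m: V₃ = 15.3 × (374.0/210.0)^0.2872 = 15.3 × 1.1803 = 18.0580 m/s

18.1 m/s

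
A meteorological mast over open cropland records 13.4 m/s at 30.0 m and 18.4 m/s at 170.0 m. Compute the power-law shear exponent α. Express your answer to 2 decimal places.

Power law: V₂/V₁ = (z₂/z₁)^α ⇒ α = ln(V₂/V₁) / ln(z₂/z₁)
α = ln(18.4/13.4) / ln(170.0/30.0) = ln(1.3731) / ln(5.6667)
  = 0.31710 / 1.73460 = 0.18281

α ≈ 0.18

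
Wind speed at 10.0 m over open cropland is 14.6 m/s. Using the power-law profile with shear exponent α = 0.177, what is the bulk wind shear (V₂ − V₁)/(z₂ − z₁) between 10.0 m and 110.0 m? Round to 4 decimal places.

Power law: V₂ = V₁ · (z₂/z₁)^α = 14.6 × (11.0000)^0.177 = 22.3192 m/s
ΔV/Δz = (22.3192 − 14.6)/(110.0 − 10.0) = 7.7192/100.0000 = 0.07719 m/s/m

0.0772 m/s/m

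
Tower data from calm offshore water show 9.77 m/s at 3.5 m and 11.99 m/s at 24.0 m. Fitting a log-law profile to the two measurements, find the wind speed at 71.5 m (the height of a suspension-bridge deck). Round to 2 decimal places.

13.25 m/s

Log law: V ∝ ln(z/z₀). From the pair, with r = V₁/V₂ = 0.81485,
ln z₀ = (ln z₁ − r·ln z₂)/(1 − r) = (1.2528 − 0.81485×3.1781)/0.18515 = -7.2203 → z₀ = 0.0007316 m
V₃ = V₁ · ln(z₃/z₀)/ln(z₁/z₀) = 9.77 × 11.4899/8.4730 = 13.2487 m/s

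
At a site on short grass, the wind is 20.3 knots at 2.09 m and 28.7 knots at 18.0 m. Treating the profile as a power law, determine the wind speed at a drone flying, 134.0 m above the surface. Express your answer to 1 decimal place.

39.6 knots

First find α: α = ln(V₂/V₁)/ln(z₂/z₁) = ln(28.7/20.3)/ln(18.0/2.09) = 0.34628/2.15321 = 0.1608
Extrapolate from 18.0 m to 134.0 m: V₃ = 28.7 × (134.0/18.0)^0.1608 = 28.7 × 1.3810 = 39.6359 knots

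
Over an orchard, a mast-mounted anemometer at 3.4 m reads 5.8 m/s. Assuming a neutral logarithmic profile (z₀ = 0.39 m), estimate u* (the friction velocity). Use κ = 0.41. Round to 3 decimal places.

Log law: V(z) = (u*/κ) · ln(z/z₀) ⇒ u* = κ · V / ln(z/z₀)
u* = 0.41 × 5.8 / ln(3.4/0.39) = 0.41 × 5.8 / 2.1654
   = 2.3780 / 2.1654 = 1.0982 m/s

u* ≈ 1.098 m/s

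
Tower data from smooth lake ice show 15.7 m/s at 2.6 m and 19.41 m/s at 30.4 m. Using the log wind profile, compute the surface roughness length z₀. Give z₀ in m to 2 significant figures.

z₀ ≈ 0.000079 m

Log law: V(z) ∝ ln(z/z₀). With r = V₁/V₂ = 15.7/19.41 = 0.80886,
r · ln(z₂/z₀) = ln(z₁/z₀) ⇒ ln z₀ = (ln z₁ − r·ln z₂)/(1 − r)
ln z₀ = (0.95551 − 0.80886×3.41444) / 0.19114 = -9.4502
z₀ = exp(-9.4502) = 0.00007867 m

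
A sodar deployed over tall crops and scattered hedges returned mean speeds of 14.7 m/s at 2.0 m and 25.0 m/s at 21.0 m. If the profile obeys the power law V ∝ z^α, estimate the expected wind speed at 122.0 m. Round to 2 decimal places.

37.20 m/s

First find α: α = ln(V₂/V₁)/ln(z₂/z₁) = ln(25.0/14.7)/ln(21.0/2.0) = 0.53103/2.35138 = 0.2258
Extrapolate from 21.0 m to 122.0 m: V₃ = 25.0 × (122.0/21.0)^0.2258 = 25.0 × 1.4879 = 37.1973 m/s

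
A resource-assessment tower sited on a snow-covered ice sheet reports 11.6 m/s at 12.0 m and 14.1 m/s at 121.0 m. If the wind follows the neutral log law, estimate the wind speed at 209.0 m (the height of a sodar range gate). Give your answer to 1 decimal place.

Log law: V ∝ ln(z/z₀). From the pair, with r = V₁/V₂ = 0.82270,
ln z₀ = (ln z₁ − r·ln z₂)/(1 − r) = (2.4849 − 0.82270×4.7958)/0.17730 = -8.2376 → z₀ = 0.0002645 m
V₃ = V₁ · ln(z₃/z₀)/ln(z₁/z₀) = 11.6 × 13.5799/10.7225 = 14.6913 m/s

14.7 m/s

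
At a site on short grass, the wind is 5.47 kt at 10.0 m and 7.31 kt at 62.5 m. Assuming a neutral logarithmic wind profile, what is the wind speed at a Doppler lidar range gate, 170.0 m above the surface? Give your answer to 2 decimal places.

Log law: V ∝ ln(z/z₀). From the pair, with r = V₁/V₂ = 0.74829,
ln z₀ = (ln z₁ − r·ln z₂)/(1 − r) = (2.3026 − 0.74829×4.1352)/0.25171 = -3.1454 → z₀ = 0.04305 m
V₃ = V₁ · ln(z₃/z₀)/ln(z₁/z₀) = 5.47 × 8.2812/5.4479 = 8.3147 kt

8.31 kt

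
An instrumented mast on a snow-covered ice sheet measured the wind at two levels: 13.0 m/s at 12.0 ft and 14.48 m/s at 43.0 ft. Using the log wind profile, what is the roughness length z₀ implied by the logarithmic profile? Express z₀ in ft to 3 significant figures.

z₀ ≈ 0.000162 ft

Log law: V(z) ∝ ln(z/z₀). With r = V₁/V₂ = 13.0/14.48 = 0.89779,
r · ln(z₂/z₀) = ln(z₁/z₀) ⇒ ln z₀ = (ln z₁ − r·ln z₂)/(1 − r)
ln z₀ = (2.48491 − 0.89779×3.76120) / 0.10221 = -8.7258
z₀ = exp(-8.7258) = 0.0001623 ft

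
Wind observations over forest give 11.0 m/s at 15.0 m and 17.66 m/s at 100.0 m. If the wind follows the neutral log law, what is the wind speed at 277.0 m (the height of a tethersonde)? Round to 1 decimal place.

Log law: V ∝ ln(z/z₀). From the pair, with r = V₁/V₂ = 0.62288,
ln z₀ = (ln z₁ − r·ln z₂)/(1 − r) = (2.7081 − 0.62288×4.6052)/0.37712 = -0.4253 → z₀ = 0.6536 m
V₃ = V₁ · ln(z₃/z₀)/ln(z₁/z₀) = 11.0 × 6.0493/3.1334 = 21.2367 m/s

21.2 m/s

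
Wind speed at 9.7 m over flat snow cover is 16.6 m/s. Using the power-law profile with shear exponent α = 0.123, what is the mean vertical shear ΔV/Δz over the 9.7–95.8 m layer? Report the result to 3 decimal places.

Power law: V₂ = V₁ · (z₂/z₁)^α = 16.6 × (9.8763)^0.123 = 22.0010 m/s
ΔV/Δz = (22.0010 − 16.6)/(95.8 − 9.7) = 5.4010/86.1000 = 0.06273 m/s/m

0.063 m/s/m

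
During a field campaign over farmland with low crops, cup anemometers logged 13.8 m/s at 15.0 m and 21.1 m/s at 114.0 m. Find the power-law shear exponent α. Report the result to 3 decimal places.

α ≈ 0.209

Power law: V₂/V₁ = (z₂/z₁)^α ⇒ α = ln(V₂/V₁) / ln(z₂/z₁)
α = ln(21.1/13.8) / ln(114.0/15.0) = ln(1.5290) / ln(7.6000)
  = 0.42460 / 2.02815 = 0.20936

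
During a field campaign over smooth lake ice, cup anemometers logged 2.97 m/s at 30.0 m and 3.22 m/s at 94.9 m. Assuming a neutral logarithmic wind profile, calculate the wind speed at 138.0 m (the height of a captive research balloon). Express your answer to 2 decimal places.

3.30 m/s

Log law: V ∝ ln(z/z₀). From the pair, with r = V₁/V₂ = 0.92236,
ln z₀ = (ln z₁ − r·ln z₂)/(1 − r) = (3.4012 − 0.92236×4.5528)/0.07764 = -10.2801 → z₀ = 0.00003431 m
V₃ = V₁ · ln(z₃/z₀)/ln(z₁/z₀) = 2.97 × 15.2074/13.6813 = 3.3013 m/s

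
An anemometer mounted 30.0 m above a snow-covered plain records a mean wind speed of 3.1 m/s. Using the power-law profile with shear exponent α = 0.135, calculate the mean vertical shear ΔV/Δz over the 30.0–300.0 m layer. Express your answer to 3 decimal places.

Power law: V₂ = V₁ · (z₂/z₁)^α = 3.1 × (10.0000)^0.135 = 4.2302 m/s
ΔV/Δz = (4.2302 − 3.1)/(300.0 − 30.0) = 1.1302/270.0000 = 0.00419 m/s/m

0.004 m/s/m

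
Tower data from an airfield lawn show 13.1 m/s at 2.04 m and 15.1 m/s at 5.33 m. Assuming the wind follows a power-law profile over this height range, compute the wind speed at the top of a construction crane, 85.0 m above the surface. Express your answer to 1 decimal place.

First find α: α = ln(V₂/V₁)/ln(z₂/z₁) = ln(15.1/13.1)/ln(5.33/2.04) = 0.14208/0.96040 = 0.1479
Extrapolate from 5.33 m to 85.0 m: V₃ = 15.1 × (85.0/5.33)^0.1479 = 15.1 × 1.5064 = 22.7459 m/s

22.7 m/s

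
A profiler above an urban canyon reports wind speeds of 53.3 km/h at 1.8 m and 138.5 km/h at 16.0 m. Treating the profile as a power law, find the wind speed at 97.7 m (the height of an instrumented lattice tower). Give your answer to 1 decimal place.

305.4 km/h

First find α: α = ln(V₂/V₁)/ln(z₂/z₁) = ln(138.5/53.3)/ln(16.0/1.8) = 0.95493/2.18480 = 0.4371
Extrapolate from 16.0 m to 97.7 m: V₃ = 138.5 × (97.7/16.0)^0.4371 = 138.5 × 2.2052 = 305.4192 km/h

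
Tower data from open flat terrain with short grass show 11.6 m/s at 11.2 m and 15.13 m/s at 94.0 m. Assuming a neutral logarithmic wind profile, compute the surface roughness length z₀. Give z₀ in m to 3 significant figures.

Log law: V(z) ∝ ln(z/z₀). With r = V₁/V₂ = 11.6/15.13 = 0.76669,
r · ln(z₂/z₀) = ln(z₁/z₀) ⇒ ln z₀ = (ln z₁ − r·ln z₂)/(1 − r)
ln z₀ = (2.41591 − 0.76669×4.54329) / 0.23331 = -4.5749
z₀ = exp(-4.5749) = 0.01031 m

z₀ ≈ 0.0103 m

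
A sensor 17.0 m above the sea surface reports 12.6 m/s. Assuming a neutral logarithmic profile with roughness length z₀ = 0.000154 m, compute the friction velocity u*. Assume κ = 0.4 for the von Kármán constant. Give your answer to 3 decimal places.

u* ≈ 0.434 m/s

Log law: V(z) = (u*/κ) · ln(z/z₀) ⇒ u* = κ · V / ln(z/z₀)
u* = 0.4 × 12.6 / ln(17.0/0.000154) = 0.4 × 12.6 / 11.6118
   = 5.0400 / 11.6118 = 0.4340 m/s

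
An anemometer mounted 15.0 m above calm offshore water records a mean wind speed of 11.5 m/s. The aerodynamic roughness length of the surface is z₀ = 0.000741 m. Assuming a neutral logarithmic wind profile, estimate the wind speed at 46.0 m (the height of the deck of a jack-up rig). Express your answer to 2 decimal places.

Log law: V(z) ∝ ln(z/z₀), so V₂/V₁ = ln(z₂/z₀) / ln(z₁/z₀).
ln(46.0/0.000741) = 11.0362, ln(15.0/0.000741) = 9.9156
V₂ = 11.5 × 11.0362/9.9156 = 11.5 × 1.1130 = 12.7997 m/s

12.80 m/s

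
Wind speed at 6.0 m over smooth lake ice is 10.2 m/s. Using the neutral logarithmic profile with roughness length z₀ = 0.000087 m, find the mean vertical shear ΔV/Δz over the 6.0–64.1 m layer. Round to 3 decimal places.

Log law: V₂ = V₁ · ln(z₂/z₀)/ln(z₁/z₀) = 10.2 × 13.5100/11.1414 = 12.3685 m/s
ΔV/Δz = (12.3685 − 10.2)/(64.1 − 6.0) = 2.1685/58.1000 = 0.03732 m/s/m

0.037 m/s/m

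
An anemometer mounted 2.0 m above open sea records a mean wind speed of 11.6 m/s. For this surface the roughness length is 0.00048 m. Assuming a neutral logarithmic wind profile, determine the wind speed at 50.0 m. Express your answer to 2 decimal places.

16.08 m/s

Log law: V(z) ∝ ln(z/z₀), so V₂/V₁ = ln(z₂/z₀) / ln(z₁/z₀).
ln(50.0/0.00048) = 11.5537, ln(2.0/0.00048) = 8.3349
V₂ = 11.6 × 11.5537/8.3349 = 11.6 × 1.3862 = 16.0798 m/s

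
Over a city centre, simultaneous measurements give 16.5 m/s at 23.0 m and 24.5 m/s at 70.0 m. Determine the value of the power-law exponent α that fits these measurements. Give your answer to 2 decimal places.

α ≈ 0.36

Power law: V₂/V₁ = (z₂/z₁)^α ⇒ α = ln(V₂/V₁) / ln(z₂/z₁)
α = ln(24.5/16.5) / ln(70.0/23.0) = ln(1.4848) / ln(3.0435)
  = 0.39531 / 1.11300 = 0.35518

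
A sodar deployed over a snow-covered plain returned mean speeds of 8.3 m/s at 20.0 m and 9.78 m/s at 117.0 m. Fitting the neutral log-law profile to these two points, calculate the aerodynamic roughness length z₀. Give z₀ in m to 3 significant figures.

Log law: V(z) ∝ ln(z/z₀). With r = V₁/V₂ = 8.3/9.78 = 0.84867,
r · ln(z₂/z₀) = ln(z₁/z₀) ⇒ ln z₀ = (ln z₁ − r·ln z₂)/(1 − r)
ln z₀ = (2.99573 − 0.84867×4.76217) / 0.15133 = -6.9107
z₀ = exp(-6.9107) = 0.0009971 m

z₀ ≈ 0.000997 m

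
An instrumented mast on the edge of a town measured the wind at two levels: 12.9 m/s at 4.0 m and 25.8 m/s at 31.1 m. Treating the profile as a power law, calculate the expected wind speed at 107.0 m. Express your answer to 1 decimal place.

39.2 m/s

First find α: α = ln(V₂/V₁)/ln(z₂/z₁) = ln(25.8/12.9)/ln(31.1/4.0) = 0.69315/2.05091 = 0.3380
Extrapolate from 31.1 m to 107.0 m: V₃ = 25.8 × (107.0/31.1)^0.3380 = 25.8 × 1.5183 = 39.1726 m/s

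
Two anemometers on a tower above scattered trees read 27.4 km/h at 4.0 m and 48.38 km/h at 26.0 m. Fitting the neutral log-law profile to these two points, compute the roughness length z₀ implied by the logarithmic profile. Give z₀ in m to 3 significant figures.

z₀ ≈ 0.347 m

Log law: V(z) ∝ ln(z/z₀). With r = V₁/V₂ = 27.4/48.38 = 0.56635,
r · ln(z₂/z₀) = ln(z₁/z₀) ⇒ ln z₀ = (ln z₁ − r·ln z₂)/(1 − r)
ln z₀ = (1.38629 − 0.56635×3.25810) / 0.43365 = -1.0583
z₀ = exp(-1.0583) = 0.3470 m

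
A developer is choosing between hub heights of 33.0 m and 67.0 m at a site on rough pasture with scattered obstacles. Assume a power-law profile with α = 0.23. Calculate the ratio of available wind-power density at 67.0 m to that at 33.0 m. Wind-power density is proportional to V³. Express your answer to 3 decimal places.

Speed ratio: V_B/V_A = (z_B/z_A)^α = (67.0/33.0)^0.23 = (2.0303)^0.23 = 1.17690
Power-density ratio: P_B/P_A = (V_B/V_A)³ = (1.17690)³ = 1.63011

1.630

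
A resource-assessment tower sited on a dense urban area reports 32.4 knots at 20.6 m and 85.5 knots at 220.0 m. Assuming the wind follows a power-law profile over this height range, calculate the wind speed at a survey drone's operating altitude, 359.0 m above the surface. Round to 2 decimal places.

104.50 knots

First find α: α = ln(V₂/V₁)/ln(z₂/z₁) = ln(85.5/32.4)/ln(220.0/20.6) = 0.97036/2.36834 = 0.4097
Extrapolate from 220.0 m to 359.0 m: V₃ = 85.5 × (359.0/220.0)^0.4097 = 85.5 × 1.2222 = 104.4966 knots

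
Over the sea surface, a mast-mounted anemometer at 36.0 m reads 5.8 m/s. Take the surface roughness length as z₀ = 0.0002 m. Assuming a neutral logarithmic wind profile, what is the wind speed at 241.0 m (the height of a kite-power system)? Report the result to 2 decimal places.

Log law: V(z) ∝ ln(z/z₀), so V₂/V₁ = ln(z₂/z₀) / ln(z₁/z₀).
ln(241.0/0.0002) = 14.0020, ln(36.0/0.0002) = 12.1007
V₂ = 5.8 × 14.0020/12.1007 = 5.8 × 1.1571 = 6.7113 m/s

6.71 m/s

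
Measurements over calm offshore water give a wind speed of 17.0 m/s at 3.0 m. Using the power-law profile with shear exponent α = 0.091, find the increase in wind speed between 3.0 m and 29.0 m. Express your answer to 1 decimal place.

3.9 m/s

Power law: V₂ = V₁ · (z₂/z₁)^α = 17.0 × (9.6667)^0.091 = 20.8982 m/s
ΔV = 20.8982 − 17.0 = 3.8982 m/s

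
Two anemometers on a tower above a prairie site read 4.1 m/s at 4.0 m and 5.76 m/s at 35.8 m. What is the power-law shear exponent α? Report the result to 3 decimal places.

α ≈ 0.155

Power law: V₂/V₁ = (z₂/z₁)^α ⇒ α = ln(V₂/V₁) / ln(z₂/z₁)
α = ln(5.76/4.1) / ln(35.8/4.0) = ln(1.4049) / ln(8.9500)
  = 0.33995 / 2.19165 = 0.15511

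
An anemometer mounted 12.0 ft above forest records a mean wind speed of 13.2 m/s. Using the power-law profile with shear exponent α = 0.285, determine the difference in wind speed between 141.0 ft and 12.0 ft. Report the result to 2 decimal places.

Power law: V₂ = V₁ · (z₂/z₁)^α = 13.2 × (11.7500)^0.285 = 26.6400 m/s
ΔV = 26.6400 − 13.2 = 13.4400 m/s

13.44 m/s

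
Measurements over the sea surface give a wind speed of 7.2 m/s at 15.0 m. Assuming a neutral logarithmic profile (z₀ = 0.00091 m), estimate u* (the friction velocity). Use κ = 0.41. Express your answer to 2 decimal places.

u* ≈ 0.30 m/s

Log law: V(z) = (u*/κ) · ln(z/z₀) ⇒ u* = κ · V / ln(z/z₀)
u* = 0.41 × 7.2 / ln(15.0/0.00091) = 0.41 × 7.2 / 9.7101
   = 2.9520 / 9.7101 = 0.3040 m/s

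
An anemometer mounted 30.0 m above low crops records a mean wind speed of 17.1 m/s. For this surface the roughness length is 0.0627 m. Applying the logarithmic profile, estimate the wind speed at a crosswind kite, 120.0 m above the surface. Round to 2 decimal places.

Log law: V(z) ∝ ln(z/z₀), so V₂/V₁ = ln(z₂/z₀) / ln(z₁/z₀).
ln(120.0/0.0627) = 7.5569, ln(30.0/0.0627) = 6.1706
V₂ = 17.1 × 7.5569/6.1706 = 17.1 × 1.2247 = 20.9417 m/s

20.94 m/s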